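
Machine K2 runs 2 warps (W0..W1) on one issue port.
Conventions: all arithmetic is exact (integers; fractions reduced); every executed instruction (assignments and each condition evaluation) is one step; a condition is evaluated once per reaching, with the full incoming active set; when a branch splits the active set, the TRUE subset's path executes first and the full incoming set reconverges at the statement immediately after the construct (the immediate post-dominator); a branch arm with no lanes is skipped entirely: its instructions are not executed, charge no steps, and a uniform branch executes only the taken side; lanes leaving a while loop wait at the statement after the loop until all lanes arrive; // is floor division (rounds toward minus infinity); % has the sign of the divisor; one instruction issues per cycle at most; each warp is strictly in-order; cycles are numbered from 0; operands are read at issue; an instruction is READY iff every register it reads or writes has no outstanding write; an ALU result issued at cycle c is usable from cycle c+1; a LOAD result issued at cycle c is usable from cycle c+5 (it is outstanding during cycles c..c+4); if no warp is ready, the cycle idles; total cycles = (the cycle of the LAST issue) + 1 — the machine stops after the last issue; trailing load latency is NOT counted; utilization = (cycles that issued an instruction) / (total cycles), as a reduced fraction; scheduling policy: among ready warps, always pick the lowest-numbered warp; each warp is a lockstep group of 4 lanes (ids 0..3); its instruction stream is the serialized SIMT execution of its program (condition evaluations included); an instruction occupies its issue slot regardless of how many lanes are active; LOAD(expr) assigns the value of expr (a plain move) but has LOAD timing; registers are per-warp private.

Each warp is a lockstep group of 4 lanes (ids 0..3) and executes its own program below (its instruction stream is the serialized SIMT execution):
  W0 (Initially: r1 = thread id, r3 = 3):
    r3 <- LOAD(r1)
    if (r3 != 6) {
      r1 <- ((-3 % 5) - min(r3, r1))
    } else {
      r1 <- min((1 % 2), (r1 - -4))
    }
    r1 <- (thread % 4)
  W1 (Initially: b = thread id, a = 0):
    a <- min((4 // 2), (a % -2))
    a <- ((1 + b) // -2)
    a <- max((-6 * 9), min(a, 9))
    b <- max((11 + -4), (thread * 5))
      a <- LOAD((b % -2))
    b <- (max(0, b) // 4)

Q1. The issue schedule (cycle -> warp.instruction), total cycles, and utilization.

cycle 0: W0.I0
cycle 1: W1.I0
cycle 2: W1.I1
cycle 3: W1.I2
cycle 4: W1.I3
cycle 5: W0.I1
cycle 6: W0.I2
cycle 7: W0.I3
cycle 8: W1.I4
cycle 9: W1.I5

Answer: 10 cycles, utilization 1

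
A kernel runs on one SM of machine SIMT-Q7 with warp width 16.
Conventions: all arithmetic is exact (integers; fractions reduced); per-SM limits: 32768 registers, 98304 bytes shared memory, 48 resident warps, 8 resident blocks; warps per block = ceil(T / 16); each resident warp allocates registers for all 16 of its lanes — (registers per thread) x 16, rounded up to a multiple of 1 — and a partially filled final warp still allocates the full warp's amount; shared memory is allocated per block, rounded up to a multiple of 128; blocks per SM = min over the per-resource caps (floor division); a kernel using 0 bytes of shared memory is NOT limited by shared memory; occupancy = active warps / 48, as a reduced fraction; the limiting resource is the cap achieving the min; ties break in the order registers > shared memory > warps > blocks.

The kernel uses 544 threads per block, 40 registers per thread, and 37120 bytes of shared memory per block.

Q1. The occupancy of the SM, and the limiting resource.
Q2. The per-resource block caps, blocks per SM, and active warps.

Answer: occupancy 17/24, limited by registers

registers: 1 block
shared memory: 2 blocks
warps: 1 block
blocks: 8 blocks

Answer: 1 block, 34 active warps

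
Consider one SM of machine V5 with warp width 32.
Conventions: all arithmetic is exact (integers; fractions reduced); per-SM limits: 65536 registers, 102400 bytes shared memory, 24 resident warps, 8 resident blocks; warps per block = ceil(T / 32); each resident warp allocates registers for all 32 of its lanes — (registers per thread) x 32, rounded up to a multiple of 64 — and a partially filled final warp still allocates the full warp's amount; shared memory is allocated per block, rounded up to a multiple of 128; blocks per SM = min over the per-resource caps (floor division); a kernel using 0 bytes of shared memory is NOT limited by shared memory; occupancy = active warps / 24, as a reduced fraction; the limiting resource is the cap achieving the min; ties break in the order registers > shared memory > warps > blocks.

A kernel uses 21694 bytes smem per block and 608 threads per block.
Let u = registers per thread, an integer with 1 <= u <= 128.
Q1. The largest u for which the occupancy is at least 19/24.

Answer: u = 106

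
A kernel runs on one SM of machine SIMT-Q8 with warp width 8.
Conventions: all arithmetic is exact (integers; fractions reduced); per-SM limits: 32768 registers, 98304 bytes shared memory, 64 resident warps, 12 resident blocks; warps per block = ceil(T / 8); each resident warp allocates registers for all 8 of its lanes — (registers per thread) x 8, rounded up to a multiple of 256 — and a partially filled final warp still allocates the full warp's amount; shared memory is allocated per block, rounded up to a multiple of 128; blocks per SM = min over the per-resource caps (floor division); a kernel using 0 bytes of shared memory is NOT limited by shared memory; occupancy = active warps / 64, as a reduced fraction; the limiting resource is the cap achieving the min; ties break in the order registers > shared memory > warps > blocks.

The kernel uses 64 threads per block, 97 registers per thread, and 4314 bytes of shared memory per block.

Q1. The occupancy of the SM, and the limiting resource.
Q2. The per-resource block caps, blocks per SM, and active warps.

Answer: occupancy 1/2, limited by registers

registers: 4 blocks
shared memory: 22 blocks
warps: 8 blocks
blocks: 12 blocks

Answer: 4 blocks, 32 active warps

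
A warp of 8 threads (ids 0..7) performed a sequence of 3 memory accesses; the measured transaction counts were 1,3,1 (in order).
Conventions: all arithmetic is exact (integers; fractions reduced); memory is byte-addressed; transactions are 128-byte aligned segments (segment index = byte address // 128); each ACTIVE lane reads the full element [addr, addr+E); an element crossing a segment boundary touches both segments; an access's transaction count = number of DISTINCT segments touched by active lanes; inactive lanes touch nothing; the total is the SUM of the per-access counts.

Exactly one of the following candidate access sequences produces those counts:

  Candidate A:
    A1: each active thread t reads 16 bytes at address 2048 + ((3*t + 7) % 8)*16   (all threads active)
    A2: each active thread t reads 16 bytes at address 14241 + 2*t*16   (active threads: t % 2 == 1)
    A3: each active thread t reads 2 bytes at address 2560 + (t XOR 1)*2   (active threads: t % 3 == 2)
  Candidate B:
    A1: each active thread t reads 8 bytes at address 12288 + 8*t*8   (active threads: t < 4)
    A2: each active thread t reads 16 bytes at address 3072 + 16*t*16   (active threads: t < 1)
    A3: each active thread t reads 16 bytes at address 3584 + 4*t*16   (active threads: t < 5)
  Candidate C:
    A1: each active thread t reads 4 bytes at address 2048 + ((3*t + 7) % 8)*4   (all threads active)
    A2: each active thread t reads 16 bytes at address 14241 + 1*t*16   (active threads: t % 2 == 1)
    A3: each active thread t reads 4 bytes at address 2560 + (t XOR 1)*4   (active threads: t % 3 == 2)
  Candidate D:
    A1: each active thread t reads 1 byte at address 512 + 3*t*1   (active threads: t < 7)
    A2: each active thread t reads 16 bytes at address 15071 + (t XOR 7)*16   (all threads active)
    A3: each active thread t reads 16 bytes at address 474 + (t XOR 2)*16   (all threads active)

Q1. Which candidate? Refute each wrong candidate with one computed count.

B: A1 gives 2 transactions, not 1
C: A2 gives 2 transactions, not 3
D: A2 gives 2 transactions, not 3
A: all counts match (1,3,1)

Answer: A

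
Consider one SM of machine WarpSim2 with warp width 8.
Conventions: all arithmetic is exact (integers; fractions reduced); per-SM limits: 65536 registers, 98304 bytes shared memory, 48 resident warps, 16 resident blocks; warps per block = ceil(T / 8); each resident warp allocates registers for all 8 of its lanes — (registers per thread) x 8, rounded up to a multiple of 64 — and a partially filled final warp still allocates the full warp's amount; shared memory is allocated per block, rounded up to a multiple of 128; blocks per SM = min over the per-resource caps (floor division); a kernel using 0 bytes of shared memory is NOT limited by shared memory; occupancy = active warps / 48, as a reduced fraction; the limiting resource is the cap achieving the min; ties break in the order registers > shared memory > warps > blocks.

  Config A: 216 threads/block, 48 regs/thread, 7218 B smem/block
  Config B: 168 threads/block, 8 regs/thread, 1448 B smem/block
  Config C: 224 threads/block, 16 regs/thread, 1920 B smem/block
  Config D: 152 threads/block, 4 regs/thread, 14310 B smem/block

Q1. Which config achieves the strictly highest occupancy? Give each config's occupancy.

occupancies: A 9/16, B 7/8, C 7/12, D 19/24

Answer: B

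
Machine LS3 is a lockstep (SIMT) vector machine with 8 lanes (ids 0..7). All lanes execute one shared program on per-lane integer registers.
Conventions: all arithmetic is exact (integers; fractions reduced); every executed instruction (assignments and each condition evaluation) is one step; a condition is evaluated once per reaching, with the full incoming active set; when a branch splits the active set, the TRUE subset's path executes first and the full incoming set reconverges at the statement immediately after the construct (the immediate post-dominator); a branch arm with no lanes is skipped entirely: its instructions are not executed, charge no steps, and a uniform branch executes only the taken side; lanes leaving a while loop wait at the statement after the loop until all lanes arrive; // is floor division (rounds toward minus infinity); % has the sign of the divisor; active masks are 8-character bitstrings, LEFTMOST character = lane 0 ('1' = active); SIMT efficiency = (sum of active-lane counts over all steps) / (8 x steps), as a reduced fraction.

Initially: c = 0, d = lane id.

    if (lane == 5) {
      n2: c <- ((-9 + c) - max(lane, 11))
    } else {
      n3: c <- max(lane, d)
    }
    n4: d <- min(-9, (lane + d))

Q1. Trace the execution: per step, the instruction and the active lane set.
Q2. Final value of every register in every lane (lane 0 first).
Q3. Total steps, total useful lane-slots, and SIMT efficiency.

step 0: eval (lane == 5)             11111111
step 1: c <- ((-9 + c) - max(lane, 11)) 00000100
step 2: c <- max(lane, d)            11111011
step 3: d <- min(-9, (lane + d))     11111111

Answer: 4 steps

c: 0,1,2,3,4,-20,6,7
d: -9,-9,-9,-9,-9,-9,-9,-9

steps = 4; useful = 24; efficiency = 24/32 = 3/4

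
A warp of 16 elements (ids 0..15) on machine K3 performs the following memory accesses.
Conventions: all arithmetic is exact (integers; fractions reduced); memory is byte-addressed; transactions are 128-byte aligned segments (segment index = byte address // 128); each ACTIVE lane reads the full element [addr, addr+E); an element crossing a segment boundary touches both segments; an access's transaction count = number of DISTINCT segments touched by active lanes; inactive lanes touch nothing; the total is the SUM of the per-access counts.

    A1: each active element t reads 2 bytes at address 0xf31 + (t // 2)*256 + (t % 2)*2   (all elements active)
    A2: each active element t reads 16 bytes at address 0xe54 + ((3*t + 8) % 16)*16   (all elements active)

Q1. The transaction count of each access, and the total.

A1: 8 transactions
A2: 3 transactions

Answer: 8,3; total 11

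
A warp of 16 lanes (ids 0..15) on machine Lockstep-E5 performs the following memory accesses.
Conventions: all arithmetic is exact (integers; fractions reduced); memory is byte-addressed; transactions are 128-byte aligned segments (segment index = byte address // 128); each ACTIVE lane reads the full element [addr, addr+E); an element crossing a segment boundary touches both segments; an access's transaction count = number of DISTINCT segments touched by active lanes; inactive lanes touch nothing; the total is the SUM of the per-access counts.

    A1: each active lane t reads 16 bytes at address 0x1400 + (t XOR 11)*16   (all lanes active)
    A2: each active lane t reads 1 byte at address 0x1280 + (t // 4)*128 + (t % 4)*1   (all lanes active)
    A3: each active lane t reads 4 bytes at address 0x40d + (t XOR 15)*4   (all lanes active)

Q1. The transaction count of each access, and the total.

A1: 2 transactions
A2: 4 transactions
A3: 1 transaction

Answer: 2,4,1; total 7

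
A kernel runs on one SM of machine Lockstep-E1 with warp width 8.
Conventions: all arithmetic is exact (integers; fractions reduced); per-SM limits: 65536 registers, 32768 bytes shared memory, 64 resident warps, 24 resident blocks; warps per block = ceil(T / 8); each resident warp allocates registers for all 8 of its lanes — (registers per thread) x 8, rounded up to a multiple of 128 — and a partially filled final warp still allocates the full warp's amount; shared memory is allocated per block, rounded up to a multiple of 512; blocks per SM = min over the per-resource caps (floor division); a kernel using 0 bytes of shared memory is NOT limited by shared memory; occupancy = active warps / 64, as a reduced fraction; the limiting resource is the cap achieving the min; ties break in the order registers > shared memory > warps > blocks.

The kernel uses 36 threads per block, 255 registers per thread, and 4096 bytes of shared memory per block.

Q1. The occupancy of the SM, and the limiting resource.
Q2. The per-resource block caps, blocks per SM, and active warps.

Answer: occupancy 15/32, limited by registers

registers: 6 blocks
shared memory: 8 blocks
warps: 12 blocks
blocks: 24 blocks

Answer: 6 blocks, 30 active warps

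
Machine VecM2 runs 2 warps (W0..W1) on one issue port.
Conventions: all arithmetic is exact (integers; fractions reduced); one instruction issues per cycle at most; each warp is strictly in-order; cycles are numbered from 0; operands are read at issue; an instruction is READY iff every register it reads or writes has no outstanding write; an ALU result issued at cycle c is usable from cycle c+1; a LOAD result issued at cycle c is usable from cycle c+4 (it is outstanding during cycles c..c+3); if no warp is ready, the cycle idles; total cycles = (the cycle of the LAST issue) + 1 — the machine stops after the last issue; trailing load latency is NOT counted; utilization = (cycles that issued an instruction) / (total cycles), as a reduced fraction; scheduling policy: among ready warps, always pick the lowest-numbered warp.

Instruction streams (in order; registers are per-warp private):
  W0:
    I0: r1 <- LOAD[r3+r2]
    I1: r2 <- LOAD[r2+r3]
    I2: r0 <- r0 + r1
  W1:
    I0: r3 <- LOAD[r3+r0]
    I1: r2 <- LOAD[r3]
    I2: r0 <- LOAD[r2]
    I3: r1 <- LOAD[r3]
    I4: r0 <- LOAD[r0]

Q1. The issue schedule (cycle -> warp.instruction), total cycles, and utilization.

cycle 0: W0.I0
cycle 1: W0.I1
cycle 2: W1.I0
cycle 3: idle
cycle 4: W0.I2
cycle 5: idle
cycle 6: W1.I1
cycle 7: idle
cycle 8: idle
cycle 9: idle
cycle 10: W1.I2
cycle 11: W1.I3
cycle 12: idle
cycle 13: idle
cycle 14: W1.I4

Answer: 15 cycles, utilization 8/15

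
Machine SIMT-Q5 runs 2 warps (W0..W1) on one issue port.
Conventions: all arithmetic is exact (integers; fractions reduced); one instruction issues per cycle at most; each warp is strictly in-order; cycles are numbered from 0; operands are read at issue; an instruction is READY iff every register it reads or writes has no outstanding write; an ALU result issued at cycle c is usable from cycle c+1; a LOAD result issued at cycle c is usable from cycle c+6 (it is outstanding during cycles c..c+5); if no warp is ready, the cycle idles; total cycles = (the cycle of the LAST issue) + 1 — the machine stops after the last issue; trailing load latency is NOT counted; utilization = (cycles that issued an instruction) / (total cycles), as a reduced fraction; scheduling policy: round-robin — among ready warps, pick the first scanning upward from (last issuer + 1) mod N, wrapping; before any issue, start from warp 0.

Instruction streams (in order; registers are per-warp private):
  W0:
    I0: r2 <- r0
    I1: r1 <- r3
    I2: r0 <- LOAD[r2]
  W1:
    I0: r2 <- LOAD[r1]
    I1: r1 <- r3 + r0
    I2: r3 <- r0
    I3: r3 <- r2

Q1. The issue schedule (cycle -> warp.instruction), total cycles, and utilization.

cycle 0: W0.I0
cycle 1: W1.I0
cycle 2: W0.I1
cycle 3: W1.I1
cycle 4: W0.I2
cycle 5: W1.I2
cycle 6: idle
cycle 7: W1.I3

Answer: 8 cycles, utilization 7/8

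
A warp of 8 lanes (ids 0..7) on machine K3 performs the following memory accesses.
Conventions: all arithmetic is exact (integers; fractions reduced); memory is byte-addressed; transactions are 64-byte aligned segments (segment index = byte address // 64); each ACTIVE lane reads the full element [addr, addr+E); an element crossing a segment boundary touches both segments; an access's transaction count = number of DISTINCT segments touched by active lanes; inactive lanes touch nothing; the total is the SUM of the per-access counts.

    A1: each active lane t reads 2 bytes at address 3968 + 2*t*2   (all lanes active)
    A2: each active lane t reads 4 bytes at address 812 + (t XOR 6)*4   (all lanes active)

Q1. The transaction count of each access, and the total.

A1: 1 transaction
A2: 2 transactions

Answer: 1,2; total 3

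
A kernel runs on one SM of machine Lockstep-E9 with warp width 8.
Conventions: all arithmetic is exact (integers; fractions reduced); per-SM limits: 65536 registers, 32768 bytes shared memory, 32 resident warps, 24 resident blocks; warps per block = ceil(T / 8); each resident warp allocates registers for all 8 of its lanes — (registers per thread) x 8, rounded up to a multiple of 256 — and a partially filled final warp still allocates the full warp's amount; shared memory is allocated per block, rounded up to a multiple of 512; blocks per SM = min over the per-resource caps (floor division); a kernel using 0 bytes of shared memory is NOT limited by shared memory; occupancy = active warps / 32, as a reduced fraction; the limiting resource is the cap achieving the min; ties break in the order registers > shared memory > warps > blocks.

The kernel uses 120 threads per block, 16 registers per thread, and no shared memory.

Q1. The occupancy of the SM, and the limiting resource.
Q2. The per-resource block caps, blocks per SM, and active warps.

Answer: occupancy 15/16, limited by warps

registers: 17 blocks
shared memory: no limit (kernel uses none)
warps: 2 blocks
blocks: 24 blocks

Answer: 2 blocks, 30 active warps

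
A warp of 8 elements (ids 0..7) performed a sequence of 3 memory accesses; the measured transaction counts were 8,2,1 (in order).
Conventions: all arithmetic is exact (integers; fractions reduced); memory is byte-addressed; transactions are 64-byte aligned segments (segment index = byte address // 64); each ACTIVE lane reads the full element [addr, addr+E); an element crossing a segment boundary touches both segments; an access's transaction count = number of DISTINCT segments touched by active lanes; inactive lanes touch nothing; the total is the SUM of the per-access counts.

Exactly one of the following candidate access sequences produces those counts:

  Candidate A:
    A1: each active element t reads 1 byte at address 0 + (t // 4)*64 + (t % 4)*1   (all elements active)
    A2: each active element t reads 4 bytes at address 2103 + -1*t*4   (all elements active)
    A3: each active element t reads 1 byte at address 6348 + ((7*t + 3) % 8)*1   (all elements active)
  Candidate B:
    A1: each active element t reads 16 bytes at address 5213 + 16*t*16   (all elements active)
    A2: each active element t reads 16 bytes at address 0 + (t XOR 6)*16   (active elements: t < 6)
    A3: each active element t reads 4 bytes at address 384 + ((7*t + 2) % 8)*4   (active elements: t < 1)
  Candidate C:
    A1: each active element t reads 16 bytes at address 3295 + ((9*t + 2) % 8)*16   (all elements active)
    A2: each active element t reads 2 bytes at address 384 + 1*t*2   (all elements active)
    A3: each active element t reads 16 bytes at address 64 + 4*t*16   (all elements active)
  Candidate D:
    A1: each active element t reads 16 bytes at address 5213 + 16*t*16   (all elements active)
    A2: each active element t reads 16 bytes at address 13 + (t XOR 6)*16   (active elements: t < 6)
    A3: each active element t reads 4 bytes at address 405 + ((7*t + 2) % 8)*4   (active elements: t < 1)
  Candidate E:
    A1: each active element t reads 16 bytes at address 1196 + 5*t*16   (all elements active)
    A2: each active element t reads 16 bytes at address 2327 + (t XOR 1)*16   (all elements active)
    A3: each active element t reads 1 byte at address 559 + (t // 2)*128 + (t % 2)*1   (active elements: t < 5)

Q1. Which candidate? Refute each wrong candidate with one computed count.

A: A1 gives 2 transactions, not 8
C: A1 gives 3 transactions, not 8
D: A2 gives 3 transactions, not 2
E: A1 gives 10 transactions, not 8
B: all counts match (8,2,1)

Answer: B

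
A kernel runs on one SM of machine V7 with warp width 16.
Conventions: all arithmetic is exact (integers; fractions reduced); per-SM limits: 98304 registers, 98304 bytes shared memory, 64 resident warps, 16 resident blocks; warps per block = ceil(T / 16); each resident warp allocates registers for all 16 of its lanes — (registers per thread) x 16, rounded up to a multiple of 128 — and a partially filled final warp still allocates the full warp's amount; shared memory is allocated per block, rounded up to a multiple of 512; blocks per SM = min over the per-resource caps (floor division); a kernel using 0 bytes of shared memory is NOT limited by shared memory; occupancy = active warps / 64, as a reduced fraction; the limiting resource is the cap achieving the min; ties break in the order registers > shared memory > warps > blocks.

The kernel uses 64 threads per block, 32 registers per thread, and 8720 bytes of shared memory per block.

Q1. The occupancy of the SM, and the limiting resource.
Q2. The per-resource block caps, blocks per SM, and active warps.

Answer: occupancy 5/8, limited by shared memory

registers: 48 blocks
shared memory: 10 blocks
warps: 16 blocks
blocks: 16 blocks

Answer: 10 blocks, 40 active warps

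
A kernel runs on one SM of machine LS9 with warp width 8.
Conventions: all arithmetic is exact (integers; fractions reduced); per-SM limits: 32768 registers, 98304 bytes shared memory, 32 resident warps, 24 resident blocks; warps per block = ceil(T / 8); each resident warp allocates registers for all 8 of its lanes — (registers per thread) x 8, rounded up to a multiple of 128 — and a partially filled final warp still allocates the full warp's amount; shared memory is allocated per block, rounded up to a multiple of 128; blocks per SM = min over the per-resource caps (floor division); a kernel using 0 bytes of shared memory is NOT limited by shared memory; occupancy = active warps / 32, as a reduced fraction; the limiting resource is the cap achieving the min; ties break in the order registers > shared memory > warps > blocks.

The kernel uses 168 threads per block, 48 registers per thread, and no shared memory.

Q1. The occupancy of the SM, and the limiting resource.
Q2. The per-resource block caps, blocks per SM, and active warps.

Answer: occupancy 21/32, limited by warps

registers: 4 blocks
shared memory: no limit (kernel uses none)
warps: 1 block
blocks: 24 blocks

Answer: 1 block, 21 active warps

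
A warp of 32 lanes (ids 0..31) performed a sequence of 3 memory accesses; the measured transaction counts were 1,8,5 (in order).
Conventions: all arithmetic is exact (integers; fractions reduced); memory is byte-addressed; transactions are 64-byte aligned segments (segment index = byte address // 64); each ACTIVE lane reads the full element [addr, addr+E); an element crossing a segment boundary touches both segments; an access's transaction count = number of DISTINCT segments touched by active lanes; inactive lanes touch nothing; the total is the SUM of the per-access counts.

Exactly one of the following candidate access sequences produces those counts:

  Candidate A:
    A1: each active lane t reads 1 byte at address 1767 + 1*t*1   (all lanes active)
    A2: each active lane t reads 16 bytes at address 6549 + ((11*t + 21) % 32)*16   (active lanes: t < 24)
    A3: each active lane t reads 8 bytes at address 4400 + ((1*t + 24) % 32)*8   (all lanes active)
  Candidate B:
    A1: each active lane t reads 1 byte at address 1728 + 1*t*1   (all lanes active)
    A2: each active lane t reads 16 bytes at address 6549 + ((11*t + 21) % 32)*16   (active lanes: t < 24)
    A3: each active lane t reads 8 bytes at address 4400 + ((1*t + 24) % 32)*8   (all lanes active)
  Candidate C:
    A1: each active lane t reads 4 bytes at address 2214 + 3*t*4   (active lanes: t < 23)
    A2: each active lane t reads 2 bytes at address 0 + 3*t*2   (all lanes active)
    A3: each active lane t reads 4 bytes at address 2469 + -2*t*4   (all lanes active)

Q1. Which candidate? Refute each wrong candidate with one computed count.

A: A1 gives 2 transactions, not 1
C: A1 gives 5 transactions, not 1
B: all counts match (1,8,5)

Answer: B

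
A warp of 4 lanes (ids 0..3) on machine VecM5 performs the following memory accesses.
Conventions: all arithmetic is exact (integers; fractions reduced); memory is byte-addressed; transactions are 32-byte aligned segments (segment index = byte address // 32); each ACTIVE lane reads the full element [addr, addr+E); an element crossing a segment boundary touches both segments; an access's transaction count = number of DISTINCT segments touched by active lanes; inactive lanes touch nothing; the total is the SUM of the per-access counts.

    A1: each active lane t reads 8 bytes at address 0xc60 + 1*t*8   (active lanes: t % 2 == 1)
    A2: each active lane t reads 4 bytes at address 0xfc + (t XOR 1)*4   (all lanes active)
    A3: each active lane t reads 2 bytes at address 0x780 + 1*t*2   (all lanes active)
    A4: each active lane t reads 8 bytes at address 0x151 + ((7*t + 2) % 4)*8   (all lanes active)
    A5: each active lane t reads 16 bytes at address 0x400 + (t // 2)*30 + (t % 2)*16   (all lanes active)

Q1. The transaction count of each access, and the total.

A1: 1 transaction
A2: 2 transactions
A3: 1 transaction
A4: 2 transactions
A5: 2 transactions

Answer: 1,2,1,2,2; total 8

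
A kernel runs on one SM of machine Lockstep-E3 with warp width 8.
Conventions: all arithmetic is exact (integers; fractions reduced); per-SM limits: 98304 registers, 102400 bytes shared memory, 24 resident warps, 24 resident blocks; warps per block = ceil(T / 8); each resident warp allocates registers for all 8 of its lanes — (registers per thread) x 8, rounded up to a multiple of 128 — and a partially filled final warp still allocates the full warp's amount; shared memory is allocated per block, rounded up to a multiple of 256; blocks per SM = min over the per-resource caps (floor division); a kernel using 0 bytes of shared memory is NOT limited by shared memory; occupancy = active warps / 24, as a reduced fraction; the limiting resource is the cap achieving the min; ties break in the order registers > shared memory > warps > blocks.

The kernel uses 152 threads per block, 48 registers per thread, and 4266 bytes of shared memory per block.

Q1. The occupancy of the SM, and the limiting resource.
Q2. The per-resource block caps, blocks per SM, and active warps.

Answer: occupancy 19/24, limited by warps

registers: 13 blocks
shared memory: 23 blocks
warps: 1 block
blocks: 24 blocks

Answer: 1 block, 19 active warps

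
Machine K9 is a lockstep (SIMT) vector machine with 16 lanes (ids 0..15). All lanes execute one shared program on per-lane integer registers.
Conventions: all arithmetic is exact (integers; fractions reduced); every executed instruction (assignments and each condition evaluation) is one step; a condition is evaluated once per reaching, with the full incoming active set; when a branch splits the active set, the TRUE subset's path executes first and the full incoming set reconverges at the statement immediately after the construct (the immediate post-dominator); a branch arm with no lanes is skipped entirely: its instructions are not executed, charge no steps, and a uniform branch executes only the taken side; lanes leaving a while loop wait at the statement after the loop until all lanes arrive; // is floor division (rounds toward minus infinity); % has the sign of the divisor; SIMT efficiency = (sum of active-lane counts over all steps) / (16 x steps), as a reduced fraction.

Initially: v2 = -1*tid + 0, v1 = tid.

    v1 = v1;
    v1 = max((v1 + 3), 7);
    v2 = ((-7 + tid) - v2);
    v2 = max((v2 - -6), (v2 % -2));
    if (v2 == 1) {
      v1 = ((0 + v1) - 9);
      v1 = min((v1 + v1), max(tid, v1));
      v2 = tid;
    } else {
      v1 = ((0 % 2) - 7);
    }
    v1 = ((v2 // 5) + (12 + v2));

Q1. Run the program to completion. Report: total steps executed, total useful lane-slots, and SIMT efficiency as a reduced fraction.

Answer: 10 steps, 114 useful, 57/80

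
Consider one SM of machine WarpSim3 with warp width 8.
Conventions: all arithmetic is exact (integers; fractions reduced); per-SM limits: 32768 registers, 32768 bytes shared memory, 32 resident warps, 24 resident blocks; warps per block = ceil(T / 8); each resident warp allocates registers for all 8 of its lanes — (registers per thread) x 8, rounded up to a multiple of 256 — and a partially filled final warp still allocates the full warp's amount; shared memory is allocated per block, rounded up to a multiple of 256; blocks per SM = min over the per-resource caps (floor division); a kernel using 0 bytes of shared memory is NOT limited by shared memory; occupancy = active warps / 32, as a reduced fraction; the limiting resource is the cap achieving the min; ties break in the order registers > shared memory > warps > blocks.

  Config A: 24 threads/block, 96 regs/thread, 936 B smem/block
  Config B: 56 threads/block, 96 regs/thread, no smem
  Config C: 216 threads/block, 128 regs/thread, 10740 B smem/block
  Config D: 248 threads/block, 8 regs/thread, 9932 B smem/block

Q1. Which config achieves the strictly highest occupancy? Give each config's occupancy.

occupancies: A 15/16, B 7/8, C 27/32, D 31/32

Answer: D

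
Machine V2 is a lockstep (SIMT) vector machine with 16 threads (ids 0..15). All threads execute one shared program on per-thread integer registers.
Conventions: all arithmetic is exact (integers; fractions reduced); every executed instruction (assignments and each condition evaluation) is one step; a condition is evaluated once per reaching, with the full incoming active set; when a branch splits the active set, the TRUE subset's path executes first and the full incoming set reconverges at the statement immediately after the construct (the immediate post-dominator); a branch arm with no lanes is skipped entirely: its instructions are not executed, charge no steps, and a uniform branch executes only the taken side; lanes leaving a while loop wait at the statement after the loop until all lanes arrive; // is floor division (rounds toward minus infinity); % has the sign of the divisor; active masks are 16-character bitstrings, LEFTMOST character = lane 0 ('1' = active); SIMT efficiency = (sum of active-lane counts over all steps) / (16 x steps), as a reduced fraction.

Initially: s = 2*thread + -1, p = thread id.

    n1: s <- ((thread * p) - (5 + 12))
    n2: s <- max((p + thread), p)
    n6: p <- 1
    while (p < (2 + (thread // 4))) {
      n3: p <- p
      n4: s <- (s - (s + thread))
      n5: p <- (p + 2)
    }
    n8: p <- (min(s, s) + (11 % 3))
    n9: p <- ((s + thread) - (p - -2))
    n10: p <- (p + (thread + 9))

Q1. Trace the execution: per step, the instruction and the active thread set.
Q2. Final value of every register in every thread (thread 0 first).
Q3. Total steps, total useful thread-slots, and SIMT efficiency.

step 0: s <- ((thread * p) - (5 + 12)) 1111111111111111
step 1: s <- max((p + thread), p)    1111111111111111
step 2: p <- 1                       1111111111111111
step 3: eval (p < (2 + (thread // 4))) 1111111111111111
step 4: p <- p                       1111111111111111
step 5: s <- (s - (s + thread))      1111111111111111
step 6: p <- (p + 2)                 1111111111111111
step 7: eval (p < (2 + (thread // 4))) 1111111111111111
step 8: p <- p                       0000000011111111
step 9: s <- (s - (s + thread))      0000000011111111
step 10: p <- (p + 2)                 0000000011111111
step 11: eval (p < (2 + (thread // 4))) 0000000011111111
step 12: p <- (min(s, s) + (11 % 3))  1111111111111111
step 13: p <- ((s + thread) - (p - -2)) 1111111111111111
step 14: p <- (p + (thread + 9))      1111111111111111

Answer: 15 steps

s: 0,-1,-2,-3,-4,-5,-6,-7,-8,-9,-10,-11,-12,-13,-14,-15
p: 5,7,9,11,13,15,17,19,21,23,25,27,29,31,33,35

steps = 15; useful = 208; efficiency = 208/240 = 13/15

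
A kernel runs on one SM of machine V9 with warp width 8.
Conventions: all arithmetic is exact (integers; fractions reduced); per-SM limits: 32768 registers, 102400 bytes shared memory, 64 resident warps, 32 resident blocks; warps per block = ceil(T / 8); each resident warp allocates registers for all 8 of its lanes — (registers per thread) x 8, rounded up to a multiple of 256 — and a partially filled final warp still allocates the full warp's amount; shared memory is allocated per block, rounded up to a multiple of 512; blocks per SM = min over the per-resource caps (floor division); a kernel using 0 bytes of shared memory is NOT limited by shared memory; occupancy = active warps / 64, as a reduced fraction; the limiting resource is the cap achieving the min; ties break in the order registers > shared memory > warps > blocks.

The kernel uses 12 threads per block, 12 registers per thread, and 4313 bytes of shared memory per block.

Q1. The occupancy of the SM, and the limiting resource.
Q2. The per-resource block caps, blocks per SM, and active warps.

Answer: occupancy 11/16, limited by shared memory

registers: 64 blocks
shared memory: 22 blocks
warps: 32 blocks
blocks: 32 blocks

Answer: 22 blocks, 44 active warps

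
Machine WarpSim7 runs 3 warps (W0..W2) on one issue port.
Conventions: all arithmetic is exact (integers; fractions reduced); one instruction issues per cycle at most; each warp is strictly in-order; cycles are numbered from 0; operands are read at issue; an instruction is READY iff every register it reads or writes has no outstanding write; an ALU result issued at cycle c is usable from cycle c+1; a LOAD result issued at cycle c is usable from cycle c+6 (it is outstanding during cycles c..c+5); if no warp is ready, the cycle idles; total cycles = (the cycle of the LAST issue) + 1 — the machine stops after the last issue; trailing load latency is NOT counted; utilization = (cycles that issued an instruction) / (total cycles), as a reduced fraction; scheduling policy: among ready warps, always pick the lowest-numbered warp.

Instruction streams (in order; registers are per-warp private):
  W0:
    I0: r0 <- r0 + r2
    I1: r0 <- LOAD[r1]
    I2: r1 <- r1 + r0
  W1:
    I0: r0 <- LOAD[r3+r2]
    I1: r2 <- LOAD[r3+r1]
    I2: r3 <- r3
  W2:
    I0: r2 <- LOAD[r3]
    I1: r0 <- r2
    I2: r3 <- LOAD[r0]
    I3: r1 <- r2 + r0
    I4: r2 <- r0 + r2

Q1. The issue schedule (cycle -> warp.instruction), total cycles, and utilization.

cycle 0: W0.I0
cycle 1: W0.I1
cycle 2: W1.I0
cycle 3: W1.I1
cycle 4: W1.I2
cycle 5: W2.I0
cycle 6: idle
cycle 7: W0.I2
cycle 8: idle
cycle 9: idle
cycle 10: idle
cycle 11: W2.I1
cycle 12: W2.I2
cycle 13: W2.I3
cycle 14: W2.I4

Answer: 15 cycles, utilization 11/15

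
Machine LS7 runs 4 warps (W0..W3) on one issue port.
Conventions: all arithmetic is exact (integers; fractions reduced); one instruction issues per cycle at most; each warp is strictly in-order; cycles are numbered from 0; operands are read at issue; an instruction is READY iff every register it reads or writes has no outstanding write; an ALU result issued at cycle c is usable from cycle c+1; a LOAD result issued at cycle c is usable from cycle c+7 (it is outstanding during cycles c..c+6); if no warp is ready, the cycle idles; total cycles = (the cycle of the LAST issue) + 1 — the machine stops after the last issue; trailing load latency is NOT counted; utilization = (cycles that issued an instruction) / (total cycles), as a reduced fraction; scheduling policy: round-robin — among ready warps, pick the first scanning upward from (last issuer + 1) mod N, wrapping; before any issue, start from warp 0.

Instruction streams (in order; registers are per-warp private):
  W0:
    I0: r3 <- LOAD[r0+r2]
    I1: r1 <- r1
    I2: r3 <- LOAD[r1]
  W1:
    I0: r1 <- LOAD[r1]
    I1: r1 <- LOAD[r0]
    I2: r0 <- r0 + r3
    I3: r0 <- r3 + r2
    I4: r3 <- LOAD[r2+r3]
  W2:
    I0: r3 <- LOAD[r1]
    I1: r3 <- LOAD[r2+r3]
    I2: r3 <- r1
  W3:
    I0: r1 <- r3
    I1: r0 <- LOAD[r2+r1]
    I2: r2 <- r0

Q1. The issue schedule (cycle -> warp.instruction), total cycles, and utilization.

cycle 0: W0.I0
cycle 1: W1.I0
cycle 2: W2.I0
cycle 3: W3.I0
cycle 4: W0.I1
cycle 5: W3.I1
cycle 6: idle
cycle 7: W0.I2
cycle 8: W1.I1
cycle 9: W2.I1
cycle 10: W1.I2
cycle 11: W1.I3
cycle 12: W3.I2
cycle 13: W1.I4
cycle 14: idle
cycle 15: idle
cycle 16: W2.I2

Answer: 17 cycles, utilization 14/17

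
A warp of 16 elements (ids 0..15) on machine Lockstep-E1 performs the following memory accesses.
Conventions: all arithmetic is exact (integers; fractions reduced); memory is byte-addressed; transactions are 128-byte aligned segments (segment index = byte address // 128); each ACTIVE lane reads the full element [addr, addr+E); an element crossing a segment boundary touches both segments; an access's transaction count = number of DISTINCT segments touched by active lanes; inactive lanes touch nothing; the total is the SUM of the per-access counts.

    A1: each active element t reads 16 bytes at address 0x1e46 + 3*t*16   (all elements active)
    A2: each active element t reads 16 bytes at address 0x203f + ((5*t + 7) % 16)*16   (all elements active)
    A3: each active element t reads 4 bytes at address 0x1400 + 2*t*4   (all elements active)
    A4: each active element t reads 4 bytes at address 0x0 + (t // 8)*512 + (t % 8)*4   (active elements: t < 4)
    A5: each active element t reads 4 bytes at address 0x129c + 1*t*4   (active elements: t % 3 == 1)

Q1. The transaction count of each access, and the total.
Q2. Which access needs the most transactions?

A1: 7 transactions
A2: 3 transactions
A3: 1 transaction
A4: 1 transaction
A5: 1 transaction

Answer: 7,3,1,1,1; total 13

Answer: A1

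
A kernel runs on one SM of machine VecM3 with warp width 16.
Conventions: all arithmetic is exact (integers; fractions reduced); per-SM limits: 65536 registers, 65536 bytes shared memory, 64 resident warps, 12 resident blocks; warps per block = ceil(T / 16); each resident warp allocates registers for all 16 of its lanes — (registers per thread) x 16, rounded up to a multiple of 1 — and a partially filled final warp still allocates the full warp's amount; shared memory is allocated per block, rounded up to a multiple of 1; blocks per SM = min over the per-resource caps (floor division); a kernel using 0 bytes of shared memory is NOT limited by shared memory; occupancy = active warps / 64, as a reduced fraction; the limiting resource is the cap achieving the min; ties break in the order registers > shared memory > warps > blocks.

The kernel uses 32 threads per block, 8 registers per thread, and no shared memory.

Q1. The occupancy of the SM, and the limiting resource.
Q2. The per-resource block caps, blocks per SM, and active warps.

Answer: occupancy 3/8, limited by blocks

registers: 256 blocks
shared memory: no limit (kernel uses none)
warps: 32 blocks
blocks: 12 blocks

Answer: 12 blocks, 24 active warps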